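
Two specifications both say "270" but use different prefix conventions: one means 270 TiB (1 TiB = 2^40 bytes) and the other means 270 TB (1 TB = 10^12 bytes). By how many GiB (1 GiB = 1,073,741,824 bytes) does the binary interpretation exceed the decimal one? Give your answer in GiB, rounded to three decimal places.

25,022.905 GiB

270 TiB = 270 × 1,099,511,627,776 = 296,868,139,499,520 bytes
270 TB = 270 × 1,000,000,000,000 = 270,000,000,000,000 bytes
difference = 26,868,139,499,520 bytes
26,868,139,499,520 / 1,073,741,824 = 25,022.905 GiB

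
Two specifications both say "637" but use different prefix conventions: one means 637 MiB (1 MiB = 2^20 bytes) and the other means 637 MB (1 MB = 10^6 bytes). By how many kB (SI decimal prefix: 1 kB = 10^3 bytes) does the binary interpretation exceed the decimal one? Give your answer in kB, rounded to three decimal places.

637 MiB = 637 × 1,048,576 = 667,942,912 bytes
637 MB = 637 × 1,000,000 = 637,000,000 bytes
difference = 30,942,912 bytes
30,942,912 / 1,000 = 30,942.912 kB

30,942.912 kB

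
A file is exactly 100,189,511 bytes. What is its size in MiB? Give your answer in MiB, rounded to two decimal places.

95.55 MiB

100,189,511 bytes given.
1 MiB = 1,048,576 bytes
100,189,511 / 1,048,576 = 95.55 MiB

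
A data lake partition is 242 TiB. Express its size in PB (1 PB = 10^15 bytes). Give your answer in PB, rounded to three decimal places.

0.266 PB

242 TiB = 242 × 2^40 bytes = 266,081,813,921,792 bytes
1 PB = 1,000,000,000,000,000 bytes
266,081,813,921,792 / 1,000,000,000,000,000 = 0.266 PB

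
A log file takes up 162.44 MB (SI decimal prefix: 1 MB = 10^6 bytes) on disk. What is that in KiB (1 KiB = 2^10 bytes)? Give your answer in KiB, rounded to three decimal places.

158,632.813 KiB

162.44 MB × 1,000,000 bytes/MB = 162,440,000 bytes
1 KiB = 2^10 bytes = 1,024 bytes
162,440,000 / 1,024 = 158,632.813 KiB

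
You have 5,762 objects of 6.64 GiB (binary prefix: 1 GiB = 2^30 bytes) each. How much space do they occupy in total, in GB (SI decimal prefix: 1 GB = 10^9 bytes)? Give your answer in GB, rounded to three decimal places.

Total = 5,762 × 6.64 GiB = 38259.68 GiB
= 38259.68 × 1,073,741,824 bytes = 41,081,018,588,856.32 bytes
1 GB = 1,000,000,000 bytes
41,081,018,588,856.32 / 1,000,000,000 = 41,081.019 GB

41,081.019 GB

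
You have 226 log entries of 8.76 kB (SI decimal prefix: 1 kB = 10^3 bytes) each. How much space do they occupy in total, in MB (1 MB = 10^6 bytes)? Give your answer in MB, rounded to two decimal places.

Total = 226 × 8.76 kB = 1979.76 kB
= 1979.76 × 1,000 bytes = 1,979,760 bytes
1 MB = 1,000,000 bytes
1,979,760 / 1,000,000 = 1.98 MB

1.98 MB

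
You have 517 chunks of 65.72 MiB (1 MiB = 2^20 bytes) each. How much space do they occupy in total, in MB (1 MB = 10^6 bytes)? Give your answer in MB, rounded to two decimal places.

Total = 517 × 65.72 MiB = 33977.24 MiB
= 33977.24 × 1,048,576 bytes = 35,627,718,410.24 bytes
1 MB = 1,000,000 bytes
35,627,718,410.24 / 1,000,000 = 35,627.72 MB

35,627.72 MB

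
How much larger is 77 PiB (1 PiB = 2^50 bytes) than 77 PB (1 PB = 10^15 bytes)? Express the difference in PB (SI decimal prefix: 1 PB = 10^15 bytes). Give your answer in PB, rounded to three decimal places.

77 PiB = 77 × 1,125,899,906,842,624 = 86,694,292,826,882,048 bytes
77 PB = 77 × 1,000,000,000,000,000 = 77,000,000,000,000,000 bytes
difference = 9,694,292,826,882,048 bytes
9,694,292,826,882,048 / 1,000,000,000,000,000 = 9.694 PB

9.694 PB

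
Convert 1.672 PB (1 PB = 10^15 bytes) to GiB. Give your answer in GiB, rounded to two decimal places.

1.672 PB × 1,000,000,000,000,000 bytes/PB = 1,672,000,000,000,000 bytes
1 GiB = 2^30 bytes = 1,073,741,824 bytes
1,672,000,000,000,000 / 1,073,741,824 = 1,557,171.34 GiB

1,557,171.34 GiB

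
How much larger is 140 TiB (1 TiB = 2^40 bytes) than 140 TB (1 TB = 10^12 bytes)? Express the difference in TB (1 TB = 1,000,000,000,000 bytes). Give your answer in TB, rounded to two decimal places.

13.93 TB

140 TiB = 140 × 1,099,511,627,776 = 153,931,627,888,640 bytes
140 TB = 140 × 1,000,000,000,000 = 140,000,000,000,000 bytes
difference = 13,931,627,888,640 bytes
13,931,627,888,640 / 1,000,000,000,000 = 13.93 TB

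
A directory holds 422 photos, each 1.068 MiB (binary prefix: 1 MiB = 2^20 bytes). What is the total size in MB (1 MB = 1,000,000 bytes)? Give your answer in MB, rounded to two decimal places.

472.59 MB

Total = 422 × 1.068 MiB = 450.696 MiB
= 450.696 × 1,048,576 bytes = 472,589,008.896 bytes
1 MB = 1,000,000 bytes
472,589,008.896 / 1,000,000 = 472.59 MB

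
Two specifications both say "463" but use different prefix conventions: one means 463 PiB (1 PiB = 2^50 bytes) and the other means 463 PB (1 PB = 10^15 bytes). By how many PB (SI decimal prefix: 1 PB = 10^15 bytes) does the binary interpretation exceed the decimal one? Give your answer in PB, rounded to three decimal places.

463 PiB = 463 × 1,125,899,906,842,624 = 521,291,656,868,134,912 bytes
463 PB = 463 × 1,000,000,000,000,000 = 463,000,000,000,000,000 bytes
difference = 58,291,656,868,134,912 bytes
58,291,656,868,134,912 / 1,000,000,000,000,000 = 58.292 PB

58.292 PB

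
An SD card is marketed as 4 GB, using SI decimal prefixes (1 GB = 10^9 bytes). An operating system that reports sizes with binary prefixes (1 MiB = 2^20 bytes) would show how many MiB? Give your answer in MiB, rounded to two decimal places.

4 GB = 4 × 10^9 bytes = 4,000,000,000 bytes
1 MiB = 2^20 bytes = 1,048,576 bytes
4,000,000,000 / 1,048,576 = 3,814.70 MiB

3,814.70 MiB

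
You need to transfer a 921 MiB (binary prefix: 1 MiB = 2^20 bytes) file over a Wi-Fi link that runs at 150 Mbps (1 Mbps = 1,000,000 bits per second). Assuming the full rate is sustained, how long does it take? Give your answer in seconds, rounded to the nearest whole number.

921 MiB = 965,738,496 bytes = 7,725,907,968 bits
150 Mbps = 150,000,000 bits/s
time = 7,725,907,968 / 150,000,000 = 52 s

52 seconds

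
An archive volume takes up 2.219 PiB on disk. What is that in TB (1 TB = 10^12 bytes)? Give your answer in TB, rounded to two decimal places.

2,498.37 TB

2.219 PiB × 1,125,899,906,842,624 bytes/PiB = 2,498,371,893,283,782.656 bytes
1 TB = 10^12 bytes = 1,000,000,000,000 bytes
2,498,371,893,283,782.656 / 1,000,000,000,000 = 2,498.37 TB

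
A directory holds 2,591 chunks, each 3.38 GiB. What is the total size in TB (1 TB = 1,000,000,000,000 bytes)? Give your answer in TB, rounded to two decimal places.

Total = 2,591 × 3.38 GiB = 8757.58 GiB
= 8757.58 × 1,073,741,824 bytes = 9,403,379,923,025.92 bytes
1 TB = 1,000,000,000,000 bytes
9,403,379,923,025.92 / 1,000,000,000,000 = 9.40 TB

9.40 TB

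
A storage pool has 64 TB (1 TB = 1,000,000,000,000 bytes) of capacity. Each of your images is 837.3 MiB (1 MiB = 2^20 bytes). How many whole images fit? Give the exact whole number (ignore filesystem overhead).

72,895

Capacity: 64 TB = 64,000,000,000,000 bytes
Per item: 837.3 MiB = 877,972,684.8 bytes
⌊64,000,000,000,000 / 877,972,684.8⌋ = 72,895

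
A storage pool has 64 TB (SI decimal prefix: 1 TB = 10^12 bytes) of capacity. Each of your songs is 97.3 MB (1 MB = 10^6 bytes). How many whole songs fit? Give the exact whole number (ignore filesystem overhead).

657,759

Capacity: 64 TB = 64,000,000,000,000 bytes
Per item: 97.3 MB = 97,300,000 bytes
⌊64,000,000,000,000 / 97,300,000⌋ = 657,759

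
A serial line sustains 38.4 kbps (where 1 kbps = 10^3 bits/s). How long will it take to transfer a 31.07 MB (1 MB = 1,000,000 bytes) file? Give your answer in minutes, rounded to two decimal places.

107.88 minutes

31.07 MB = 31,070,000 bytes = 248,560,000 bits
38.4 kbps = 38,400 bits/s
time = 248,560,000 / 38,400 = 6,472.917 s
6,472.917 s / 60 = 107.88 minutes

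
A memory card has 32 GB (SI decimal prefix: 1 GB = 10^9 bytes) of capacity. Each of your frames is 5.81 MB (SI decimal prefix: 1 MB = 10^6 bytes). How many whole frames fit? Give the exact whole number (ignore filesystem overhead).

5,507

Capacity: 32 GB = 32,000,000,000 bytes
Per item: 5.81 MB = 5,810,000 bytes
⌊32,000,000,000 / 5,810,000⌋ = 5,507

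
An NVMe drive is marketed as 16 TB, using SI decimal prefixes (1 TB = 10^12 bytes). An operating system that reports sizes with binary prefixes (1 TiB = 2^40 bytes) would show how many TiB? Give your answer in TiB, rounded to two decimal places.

16 TB × 1,000,000,000,000 bytes/TB = 16,000,000,000,000 bytes
1 TiB = 2^40 bytes = 1,099,511,627,776 bytes
16,000,000,000,000 / 1,099,511,627,776 = 14.55 TiB

14.55 TiB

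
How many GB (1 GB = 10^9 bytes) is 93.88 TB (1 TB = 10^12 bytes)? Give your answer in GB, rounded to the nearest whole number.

93.88 TB = 93.88 × 10^12 bytes = 93,880,000,000,000 bytes
1 GB = 10^9 bytes = 1,000,000,000 bytes
93,880,000,000,000 / 1,000,000,000 = 93,880 GB

93,880 GB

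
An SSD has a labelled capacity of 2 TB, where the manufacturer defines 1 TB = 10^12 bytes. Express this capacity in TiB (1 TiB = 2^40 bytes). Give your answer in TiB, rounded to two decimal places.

1.82 TiB

2 TB = 2 × 10^12 bytes = 2,000,000,000,000 bytes
1 TiB = 2^40 bytes = 1,099,511,627,776 bytes
2,000,000,000,000 / 1,099,511,627,776 = 1.82 TiB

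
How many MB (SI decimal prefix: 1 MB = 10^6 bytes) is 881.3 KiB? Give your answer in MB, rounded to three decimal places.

881.3 KiB = 881.3 × 2^10 bytes = 902,451.2 bytes
1 MB = 1,000,000 bytes
902,451.2 / 1,000,000 = 0.902 MB

0.902 MB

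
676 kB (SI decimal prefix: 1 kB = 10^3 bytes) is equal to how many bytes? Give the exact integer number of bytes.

676,000 bytes

676 × 1,000 = 676,000 bytes  (1 kB = 10^3 bytes)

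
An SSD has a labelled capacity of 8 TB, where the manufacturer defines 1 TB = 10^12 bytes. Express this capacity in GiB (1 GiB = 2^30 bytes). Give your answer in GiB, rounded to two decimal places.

8 TB = 8 × 10^12 bytes = 8,000,000,000,000 bytes
1 GiB = 1,073,741,824 bytes
8,000,000,000,000 / 1,073,741,824 = 7,450.58 GiB

7,450.58 GiB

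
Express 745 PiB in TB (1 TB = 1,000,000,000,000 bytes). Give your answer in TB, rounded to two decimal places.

838,795.43 TB

745 PiB = 745 × 2^50 bytes = 838,795,430,597,754,880 bytes
1 TB = 1,000,000,000,000 bytes
838,795,430,597,754,880 / 1,000,000,000,000 = 838,795.43 TB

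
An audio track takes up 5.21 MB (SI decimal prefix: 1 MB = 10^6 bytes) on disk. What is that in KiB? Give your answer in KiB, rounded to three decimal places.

5,087.891 KiB

5.21 MB = 5.21 × 10^6 bytes = 5,210,000 bytes
1 KiB = 2^10 bytes = 1,024 bytes
5,210,000 / 1,024 = 5,087.891 KiB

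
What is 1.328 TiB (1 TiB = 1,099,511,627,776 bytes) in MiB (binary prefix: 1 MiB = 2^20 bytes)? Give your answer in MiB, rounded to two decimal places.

1.328 TiB × 1,099,511,627,776 bytes/TiB = 1,460,151,441,686.528 bytes
1 MiB = 1,048,576 bytes
1,460,151,441,686.528 / 1,048,576 = 1,392,508.93 MiB

1,392,508.93 MiB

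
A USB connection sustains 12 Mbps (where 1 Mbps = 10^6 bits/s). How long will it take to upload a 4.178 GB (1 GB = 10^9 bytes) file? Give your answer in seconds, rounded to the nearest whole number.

2,785 seconds

4.178 GB = 4,178,000,000 bytes = 33,424,000,000 bits
12 Mbps = 12,000,000 bits/s
time = 33,424,000,000 / 12,000,000 = 2,785 s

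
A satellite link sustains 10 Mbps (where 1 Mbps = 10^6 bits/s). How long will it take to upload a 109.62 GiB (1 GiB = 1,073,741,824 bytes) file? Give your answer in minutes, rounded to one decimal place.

109.62 GiB = 117,703,578,746.88 bytes = 941,628,629,975.04 bits
10 Mbps = 10,000,000 bits/s
time = 941,628,629,975.04 / 10,000,000 = 94,162.86 s
94,162.86 s / 60 = 1,569.4 minutes

1,569.4 minutes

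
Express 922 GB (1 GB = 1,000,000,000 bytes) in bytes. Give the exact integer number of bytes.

922 × 1,000,000,000 = 922,000,000,000 bytes  (1 GB = 10^9 bytes)

922,000,000,000 bytes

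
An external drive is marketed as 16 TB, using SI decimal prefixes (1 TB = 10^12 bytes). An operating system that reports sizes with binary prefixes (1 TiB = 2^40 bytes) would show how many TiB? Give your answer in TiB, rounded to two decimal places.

14.55 TiB

16 TB × 1,000,000,000,000 bytes/TB = 16,000,000,000,000 bytes
1 TiB = 1,099,511,627,776 bytes
16,000,000,000,000 / 1,099,511,627,776 = 14.55 TiB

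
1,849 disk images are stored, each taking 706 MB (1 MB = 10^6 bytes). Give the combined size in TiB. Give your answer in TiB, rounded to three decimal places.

Total = 1,849 × 706 MB = 1,305,394 MB
= 1,305,394 × 1,000,000 bytes = 1,305,394,000,000 bytes
1 TiB = 1,099,511,627,776 bytes
1,305,394,000,000 / 1,099,511,627,776 = 1.187 TiB

1.187 TiB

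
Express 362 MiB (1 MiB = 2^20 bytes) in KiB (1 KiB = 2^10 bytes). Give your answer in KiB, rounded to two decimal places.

370,688.00 KiB

362 MiB × 1,048,576 bytes/MiB = 379,584,512 bytes
1 KiB = 2^10 bytes = 1,024 bytes
379,584,512 / 1,024 = 370,688.00 KiB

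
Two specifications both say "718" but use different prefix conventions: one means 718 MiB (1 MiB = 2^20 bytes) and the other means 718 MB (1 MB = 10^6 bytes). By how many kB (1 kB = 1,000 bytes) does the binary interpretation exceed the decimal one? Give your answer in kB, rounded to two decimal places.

718 MiB = 718 × 1,048,576 = 752,877,568 bytes
718 MB = 718 × 1,000,000 = 718,000,000 bytes
difference = 34,877,568 bytes
34,877,568 / 1,000 = 34,877.57 kB

34,877.57 kB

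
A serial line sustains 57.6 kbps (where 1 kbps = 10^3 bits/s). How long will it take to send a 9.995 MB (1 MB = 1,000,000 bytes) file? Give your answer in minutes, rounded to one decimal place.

9.995 MB = 9,995,000 bytes = 79,960,000 bits
57.6 kbps = 57,600 bits/s
time = 79,960,000 / 57,600 = 1,388.19 s
1,388.19 s / 60 = 23.1 minutes

23.1 minutes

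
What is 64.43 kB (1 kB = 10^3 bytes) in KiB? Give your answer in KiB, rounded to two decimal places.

64.43 kB = 64.43 × 10^3 bytes = 64,430 bytes
1 KiB = 1,024 bytes
64,430 / 1,024 = 62.92 KiB

62.92 KiB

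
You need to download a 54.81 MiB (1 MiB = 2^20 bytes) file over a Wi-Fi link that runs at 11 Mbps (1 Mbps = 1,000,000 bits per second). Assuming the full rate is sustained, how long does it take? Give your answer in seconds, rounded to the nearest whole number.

42 seconds

54.81 MiB = 57,472,450.56 bytes = 459,779,604.48 bits
11 Mbps = 11,000,000 bits/s
time = 459,779,604.48 / 11,000,000 = 42 s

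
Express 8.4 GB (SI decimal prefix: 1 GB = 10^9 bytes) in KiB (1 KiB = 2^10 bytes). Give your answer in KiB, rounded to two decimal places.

8.4 GB × 1,000,000,000 bytes/GB = 8,400,000,000 bytes
1 KiB = 1,024 bytes
8,400,000,000 / 1,024 = 8,203,125.00 KiB

8,203,125.00 KiB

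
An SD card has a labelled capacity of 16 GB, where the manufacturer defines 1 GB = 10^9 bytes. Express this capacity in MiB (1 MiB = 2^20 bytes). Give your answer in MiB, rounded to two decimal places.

16 GB = 16 × 10^9 bytes = 16,000,000,000 bytes
1 MiB = 1,048,576 bytes
16,000,000,000 / 1,048,576 = 15,258.79 MiB

15,258.79 MiB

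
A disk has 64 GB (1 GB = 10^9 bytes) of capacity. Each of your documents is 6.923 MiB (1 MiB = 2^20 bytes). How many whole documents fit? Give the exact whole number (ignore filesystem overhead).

8,816

Capacity: 64 GB = 64,000,000,000 bytes
Per item: 6.923 MiB = 7,259,291.648 bytes
⌊64,000,000,000 / 7,259,291.648⌋ = 8,816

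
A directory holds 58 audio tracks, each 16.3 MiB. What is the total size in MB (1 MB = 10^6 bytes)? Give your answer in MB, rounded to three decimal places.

Total = 58 × 16.3 MiB = 945.4 MiB
= 945.4 × 1,048,576 bytes = 991,323,750.4 bytes
1 MB = 1,000,000 bytes
991,323,750.4 / 1,000,000 = 991.324 MB

991.324 MB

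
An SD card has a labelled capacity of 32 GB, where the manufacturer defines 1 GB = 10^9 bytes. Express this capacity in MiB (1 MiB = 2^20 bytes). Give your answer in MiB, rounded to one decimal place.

32 GB × 1,000,000,000 bytes/GB = 32,000,000,000 bytes
1 MiB = 1,048,576 bytes
32,000,000,000 / 1,048,576 = 30,517.6 MiB

30,517.6 MiB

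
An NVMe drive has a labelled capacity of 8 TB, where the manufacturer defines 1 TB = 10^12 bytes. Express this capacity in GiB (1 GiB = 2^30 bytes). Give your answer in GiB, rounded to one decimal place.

7,450.6 GiB

8 TB = 8 × 10^12 bytes = 8,000,000,000,000 bytes
1 GiB = 2^30 bytes = 1,073,741,824 bytes
8,000,000,000,000 / 1,073,741,824 = 7,450.6 GiB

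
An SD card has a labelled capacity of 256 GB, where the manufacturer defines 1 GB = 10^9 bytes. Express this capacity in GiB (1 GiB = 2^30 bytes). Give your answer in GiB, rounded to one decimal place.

238.4 GiB

256 GB = 256 × 10^9 bytes = 256,000,000,000 bytes
1 GiB = 1,073,741,824 bytes
256,000,000,000 / 1,073,741,824 = 238.4 GiB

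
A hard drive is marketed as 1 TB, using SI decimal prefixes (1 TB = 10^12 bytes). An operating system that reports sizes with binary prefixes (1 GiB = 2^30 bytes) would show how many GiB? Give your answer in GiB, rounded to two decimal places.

1 TB × 1,000,000,000,000 bytes/TB = 1,000,000,000,000 bytes
1 GiB = 1,073,741,824 bytes
1,000,000,000,000 / 1,073,741,824 = 931.32 GiB

931.32 GiB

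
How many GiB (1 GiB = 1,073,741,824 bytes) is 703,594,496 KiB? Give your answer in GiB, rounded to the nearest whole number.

703,594,496 KiB × 1,024 bytes/KiB = 720,480,763,904 bytes
1 GiB = 1,073,741,824 bytes
720,480,763,904 / 1,073,741,824 = 671 GiB

671 GiB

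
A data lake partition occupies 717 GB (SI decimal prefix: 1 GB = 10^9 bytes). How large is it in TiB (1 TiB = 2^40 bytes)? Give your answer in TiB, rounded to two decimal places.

717 GB = 717 × 10^9 bytes = 717,000,000,000 bytes
1 TiB = 1,099,511,627,776 bytes
717,000,000,000 / 1,099,511,627,776 = 0.65 TiB

0.65 TiB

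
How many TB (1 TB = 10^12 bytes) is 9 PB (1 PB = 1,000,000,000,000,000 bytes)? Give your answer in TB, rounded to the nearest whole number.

9 PB = 9 × 10^15 bytes = 9,000,000,000,000,000 bytes
1 TB = 10^12 bytes = 1,000,000,000,000 bytes
9,000,000,000,000,000 / 1,000,000,000,000 = 9,000 TB

9,000 TB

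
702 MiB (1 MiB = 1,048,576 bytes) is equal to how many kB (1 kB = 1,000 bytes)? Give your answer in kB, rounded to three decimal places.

736,100.352 kB

702 MiB = 702 × 2^20 bytes = 736,100,352 bytes
1 kB = 10^3 bytes = 1,000 bytes
736,100,352 / 1,000 = 736,100.352 kB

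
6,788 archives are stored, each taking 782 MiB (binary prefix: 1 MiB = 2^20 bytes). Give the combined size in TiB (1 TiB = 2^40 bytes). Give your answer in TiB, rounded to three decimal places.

Total = 6,788 × 782 MiB = 5,308,216 MiB
= 5,308,216 × 1,048,576 bytes = 5,566,067,900,416 bytes
1 TiB = 1,099,511,627,776 bytes
5,566,067,900,416 / 1,099,511,627,776 = 5.062 TiB

5.062 TiB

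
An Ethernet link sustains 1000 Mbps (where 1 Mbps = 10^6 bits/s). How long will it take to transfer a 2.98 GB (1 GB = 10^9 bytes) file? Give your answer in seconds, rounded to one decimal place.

2.98 GB = 2,980,000,000 bytes = 23,840,000,000 bits
1000 Mbps = 1,000,000,000 bits/s
time = 23,840,000,000 / 1,000,000,000 = 23.8 s

23.8 seconds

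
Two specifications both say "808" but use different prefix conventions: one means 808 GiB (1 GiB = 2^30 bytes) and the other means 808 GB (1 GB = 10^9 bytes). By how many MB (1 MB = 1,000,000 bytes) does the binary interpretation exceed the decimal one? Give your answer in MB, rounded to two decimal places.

808 GiB = 808 × 1,073,741,824 = 867,583,393,792 bytes
808 GB = 808 × 1,000,000,000 = 808,000,000,000 bytes
difference = 59,583,393,792 bytes
59,583,393,792 / 1,000,000 = 59,583.39 MB

59,583.39 MB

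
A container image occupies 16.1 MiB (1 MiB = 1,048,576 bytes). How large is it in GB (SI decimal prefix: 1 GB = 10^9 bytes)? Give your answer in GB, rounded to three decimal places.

0.017 GB

16.1 MiB × 1,048,576 bytes/MiB = 16,882,073.6 bytes
1 GB = 1,000,000,000 bytes
16,882,073.6 / 1,000,000,000 = 0.017 GB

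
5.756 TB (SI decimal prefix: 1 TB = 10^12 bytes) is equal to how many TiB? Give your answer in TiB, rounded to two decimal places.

5.24 TiB

5.756 TB = 5.756 × 10^12 bytes = 5,756,000,000,000 bytes
1 TiB = 2^40 bytes = 1,099,511,627,776 bytes
5,756,000,000,000 / 1,099,511,627,776 = 5.24 TiB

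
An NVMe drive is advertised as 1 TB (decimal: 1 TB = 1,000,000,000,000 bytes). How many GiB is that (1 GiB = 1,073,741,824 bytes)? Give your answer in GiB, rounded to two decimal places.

931.32 GiB

1 TB = 1 × 10^12 bytes = 1,000,000,000,000 bytes
1 GiB = 2^30 bytes = 1,073,741,824 bytes
1,000,000,000,000 / 1,073,741,824 = 931.32 GiB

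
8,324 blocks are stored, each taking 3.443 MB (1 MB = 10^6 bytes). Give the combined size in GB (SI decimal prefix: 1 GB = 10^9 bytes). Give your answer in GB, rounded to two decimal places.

Total = 8,324 × 3.443 MB = 28659.532 MB
= 28659.532 × 1,000,000 bytes = 28,659,532,000 bytes
1 GB = 1,000,000,000 bytes
28,659,532,000 / 1,000,000,000 = 28.66 GB

28.66 GB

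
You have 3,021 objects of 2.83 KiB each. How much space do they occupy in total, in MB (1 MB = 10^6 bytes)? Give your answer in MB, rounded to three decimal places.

Total = 3,021 × 2.83 KiB = 8549.43 KiB
= 8549.43 × 1,024 bytes = 8,754,616.32 bytes
1 MB = 1,000,000 bytes
8,754,616.32 / 1,000,000 = 8.755 MB

8.755 MB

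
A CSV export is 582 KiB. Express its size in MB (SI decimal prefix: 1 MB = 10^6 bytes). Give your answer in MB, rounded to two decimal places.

582 KiB × 1,024 bytes/KiB = 595,968 bytes
1 MB = 10^6 bytes = 1,000,000 bytes
595,968 / 1,000,000 = 0.60 MB

0.60 MB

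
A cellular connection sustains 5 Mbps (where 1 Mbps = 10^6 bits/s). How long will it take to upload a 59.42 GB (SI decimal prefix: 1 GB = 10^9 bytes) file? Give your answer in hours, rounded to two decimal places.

26.41 hours

59.42 GB = 59,420,000,000 bytes = 475,360,000,000 bits
5 Mbps = 5,000,000 bits/s
time = 475,360,000,000 / 5,000,000 = 95,072.0000 s
95,072.0000 s / 3600 = 26.41 hours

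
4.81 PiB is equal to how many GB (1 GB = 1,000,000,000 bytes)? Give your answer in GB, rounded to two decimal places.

5,415,578.55 GB

4.81 PiB = 4.81 × 2^50 bytes = 5,415,578,551,913,021.44 bytes
1 GB = 1,000,000,000 bytes
5,415,578,551,913,021.44 / 1,000,000,000 = 5,415,578.55 GB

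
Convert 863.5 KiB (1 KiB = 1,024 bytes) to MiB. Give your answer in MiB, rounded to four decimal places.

0.8433 MiB

863.5 KiB = 863.5 × 2^10 bytes = 884,224 bytes
1 MiB = 1,048,576 bytes
884,224 / 1,048,576 = 0.8433 MiB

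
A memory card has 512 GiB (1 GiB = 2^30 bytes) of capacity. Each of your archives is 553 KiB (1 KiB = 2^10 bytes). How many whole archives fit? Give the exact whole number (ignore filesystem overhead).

Capacity: 512 GiB = 549,755,813,888 bytes
Per item: 553 KiB = 566,272 bytes
⌊549,755,813,888 / 566,272⌋ = 970,833

970,833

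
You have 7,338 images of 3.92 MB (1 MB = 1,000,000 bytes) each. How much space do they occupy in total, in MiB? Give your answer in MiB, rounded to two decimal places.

Total = 7,338 × 3.92 MB = 28764.96 MB
= 28764.96 × 1,000,000 bytes = 28,764,960,000 bytes
1 MiB = 1,048,576 bytes
28,764,960,000 / 1,048,576 = 27,432.40 MiB

27,432.40 MiB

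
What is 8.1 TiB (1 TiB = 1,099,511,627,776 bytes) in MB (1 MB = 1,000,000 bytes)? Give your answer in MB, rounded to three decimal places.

8,906,044.185 MB

8.1 TiB × 1,099,511,627,776 bytes/TiB = 8,906,044,184,985.6 bytes
1 MB = 10^6 bytes = 1,000,000 bytes
8,906,044,184,985.6 / 1,000,000 = 8,906,044.185 MB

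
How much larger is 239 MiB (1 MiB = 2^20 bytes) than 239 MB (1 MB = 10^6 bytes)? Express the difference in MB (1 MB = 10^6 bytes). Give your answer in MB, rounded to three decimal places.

11.610 MB

239 MiB = 239 × 1,048,576 = 250,609,664 bytes
239 MB = 239 × 1,000,000 = 239,000,000 bytes
difference = 11,609,664 bytes
11,609,664 / 1,000,000 = 11.610 MB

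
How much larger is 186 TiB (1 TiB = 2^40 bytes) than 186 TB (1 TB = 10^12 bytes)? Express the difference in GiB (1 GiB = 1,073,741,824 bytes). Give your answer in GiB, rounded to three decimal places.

17,238.001 GiB

186 TiB = 186 × 1,099,511,627,776 = 204,509,162,766,336 bytes
186 TB = 186 × 1,000,000,000,000 = 186,000,000,000,000 bytes
difference = 18,509,162,766,336 bytes
18,509,162,766,336 / 1,073,741,824 = 17,238.001 GiB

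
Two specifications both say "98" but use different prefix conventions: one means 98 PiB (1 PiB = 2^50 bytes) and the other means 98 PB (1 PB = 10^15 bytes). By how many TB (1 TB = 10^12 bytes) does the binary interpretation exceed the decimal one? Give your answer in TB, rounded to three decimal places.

98 PiB = 98 × 1,125,899,906,842,624 = 110,338,190,870,577,152 bytes
98 PB = 98 × 1,000,000,000,000,000 = 98,000,000,000,000,000 bytes
difference = 12,338,190,870,577,152 bytes
12,338,190,870,577,152 / 1,000,000,000,000 = 12,338.191 TB

12,338.191 TB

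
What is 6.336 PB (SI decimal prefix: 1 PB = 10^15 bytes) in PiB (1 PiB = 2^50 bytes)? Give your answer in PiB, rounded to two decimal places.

6.336 PB = 6.336 × 10^15 bytes = 6,336,000,000,000,000 bytes
1 PiB = 2^50 bytes = 1,125,899,906,842,624 bytes
6,336,000,000,000,000 / 1,125,899,906,842,624 = 5.63 PiB

5.63 PiB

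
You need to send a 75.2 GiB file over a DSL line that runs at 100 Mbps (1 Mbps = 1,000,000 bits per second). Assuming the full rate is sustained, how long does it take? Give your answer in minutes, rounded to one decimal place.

75.2 GiB = 80,745,385,164.8 bytes = 645,963,081,318.4 bits
100 Mbps = 100,000,000 bits/s
time = 645,963,081,318.4 / 100,000,000 = 6,459.63 s
6,459.63 s / 60 = 107.7 minutes

107.7 minutes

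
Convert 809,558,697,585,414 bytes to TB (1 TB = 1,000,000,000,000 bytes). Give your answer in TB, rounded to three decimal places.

809,558,697,585,414 bytes given.
1 TB = 10^12 bytes = 1,000,000,000,000 bytes
809,558,697,585,414 / 1,000,000,000,000 = 809.559 TB

809.559 TB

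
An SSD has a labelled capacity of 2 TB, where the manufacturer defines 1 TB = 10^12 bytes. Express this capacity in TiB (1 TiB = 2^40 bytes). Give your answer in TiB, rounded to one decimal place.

1.8 TiB

2 TB = 2 × 10^12 bytes = 2,000,000,000,000 bytes
1 TiB = 2^40 bytes = 1,099,511,627,776 bytes
2,000,000,000,000 / 1,099,511,627,776 = 1.8 TiB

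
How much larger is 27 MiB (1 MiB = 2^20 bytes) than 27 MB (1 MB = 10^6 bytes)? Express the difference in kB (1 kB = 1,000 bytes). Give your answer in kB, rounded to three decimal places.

1,311.552 kB

27 MiB = 27 × 1,048,576 = 28,311,552 bytes
27 MB = 27 × 1,000,000 = 27,000,000 bytes
difference = 1,311,552 bytes
1,311,552 / 1,000 = 1,311.552 kB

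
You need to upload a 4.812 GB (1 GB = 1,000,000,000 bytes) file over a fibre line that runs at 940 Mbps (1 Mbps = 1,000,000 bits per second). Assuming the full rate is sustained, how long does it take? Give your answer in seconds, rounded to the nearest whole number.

4.812 GB = 4,812,000,000 bytes = 38,496,000,000 bits
940 Mbps = 940,000,000 bits/s
time = 38,496,000,000 / 940,000,000 = 41 s

41 seconds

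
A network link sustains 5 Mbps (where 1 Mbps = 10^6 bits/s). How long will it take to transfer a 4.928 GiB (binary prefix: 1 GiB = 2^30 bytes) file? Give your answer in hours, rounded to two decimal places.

2.35 hours

4.928 GiB = 5,291,399,708.672 bytes = 42,331,197,669.376 bits
5 Mbps = 5,000,000 bits/s
time = 42,331,197,669.376 / 5,000,000 = 8,466.2395 s
8,466.2395 s / 3600 = 2.35 hours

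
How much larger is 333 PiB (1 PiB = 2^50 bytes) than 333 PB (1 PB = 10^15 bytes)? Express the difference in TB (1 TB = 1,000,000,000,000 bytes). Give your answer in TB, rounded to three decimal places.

333 PiB = 333 × 1,125,899,906,842,624 = 374,924,668,978,593,792 bytes
333 PB = 333 × 1,000,000,000,000,000 = 333,000,000,000,000,000 bytes
difference = 41,924,668,978,593,792 bytes
41,924,668,978,593,792 / 1,000,000,000,000 = 41,924.669 TB

41,924.669 TB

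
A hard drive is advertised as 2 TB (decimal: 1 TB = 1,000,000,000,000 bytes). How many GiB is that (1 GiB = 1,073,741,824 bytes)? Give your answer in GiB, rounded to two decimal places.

1,862.65 GiB

2 TB × 1,000,000,000,000 bytes/TB = 2,000,000,000,000 bytes
1 GiB = 1,073,741,824 bytes
2,000,000,000,000 / 1,073,741,824 = 1,862.65 GiB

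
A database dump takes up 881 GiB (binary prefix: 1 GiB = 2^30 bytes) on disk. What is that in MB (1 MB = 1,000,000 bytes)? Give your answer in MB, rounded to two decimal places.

881 GiB = 881 × 2^30 bytes = 945,966,546,944 bytes
1 MB = 1,000,000 bytes
945,966,546,944 / 1,000,000 = 945,966.55 MB

945,966.55 MB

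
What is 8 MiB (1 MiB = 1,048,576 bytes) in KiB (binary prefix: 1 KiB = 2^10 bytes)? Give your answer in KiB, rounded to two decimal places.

8 MiB = 8 × 2^20 bytes = 8,388,608 bytes
1 KiB = 1,024 bytes
8,388,608 / 1,024 = 8,192.00 KiB

8,192.00 KiB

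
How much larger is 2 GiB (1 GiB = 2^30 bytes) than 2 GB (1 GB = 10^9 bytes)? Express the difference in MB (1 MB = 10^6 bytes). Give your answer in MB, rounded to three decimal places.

2 GiB = 2 × 1,073,741,824 = 2,147,483,648 bytes
2 GB = 2 × 1,000,000,000 = 2,000,000,000 bytes
difference = 147,483,648 bytes
147,483,648 / 1,000,000 = 147.484 MB

147.484 MB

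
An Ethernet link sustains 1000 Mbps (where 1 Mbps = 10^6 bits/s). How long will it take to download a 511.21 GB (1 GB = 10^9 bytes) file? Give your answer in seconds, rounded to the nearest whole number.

4,090 seconds

511.21 GB = 511,210,000,000 bytes = 4,089,680,000,000 bits
1000 Mbps = 1,000,000,000 bits/s
time = 4,089,680,000,000 / 1,000,000,000 = 4,090 s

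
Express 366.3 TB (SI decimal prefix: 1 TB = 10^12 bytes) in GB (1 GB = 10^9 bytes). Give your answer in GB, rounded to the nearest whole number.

366,300 GB

366.3 TB = 366.3 × 10^12 bytes = 366,300,000,000,000 bytes
1 GB = 1,000,000,000 bytes
366,300,000,000,000 / 1,000,000,000 = 366,300 GB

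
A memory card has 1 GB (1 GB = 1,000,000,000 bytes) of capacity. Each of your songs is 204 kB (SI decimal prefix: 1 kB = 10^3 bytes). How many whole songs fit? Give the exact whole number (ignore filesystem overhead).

Capacity: 1 GB = 1,000,000,000 bytes
Per item: 204 kB = 204,000 bytes
⌊1,000,000,000 / 204,000⌋ = 4,901

4,901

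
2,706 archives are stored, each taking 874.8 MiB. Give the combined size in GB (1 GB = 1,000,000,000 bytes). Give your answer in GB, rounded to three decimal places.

Total = 2,706 × 874.8 MiB = 2367208.8 MiB
= 2367208.8 × 1,048,576 bytes = 2,482,198,334,668.8 bytes
1 GB = 1,000,000,000 bytes
2,482,198,334,668.8 / 1,000,000,000 = 2,482.198 GB

2,482.198 GB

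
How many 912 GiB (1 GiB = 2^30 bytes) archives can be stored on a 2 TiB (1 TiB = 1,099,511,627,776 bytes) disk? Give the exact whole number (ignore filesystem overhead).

2

Capacity: 2 TiB = 2,199,023,255,552 bytes
Per item: 912 GiB = 979,252,543,488 bytes
⌊2,199,023,255,552 / 979,252,543,488⌋ = 2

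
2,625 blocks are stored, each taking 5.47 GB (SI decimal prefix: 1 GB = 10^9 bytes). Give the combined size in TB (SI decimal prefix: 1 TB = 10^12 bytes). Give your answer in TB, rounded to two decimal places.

Total = 2,625 × 5.47 GB = 14358.75 GB
= 14358.75 × 1,000,000,000 bytes = 14,358,750,000,000 bytes
1 TB = 1,000,000,000,000 bytes
14,358,750,000,000 / 1,000,000,000,000 = 14.36 TB

14.36 TB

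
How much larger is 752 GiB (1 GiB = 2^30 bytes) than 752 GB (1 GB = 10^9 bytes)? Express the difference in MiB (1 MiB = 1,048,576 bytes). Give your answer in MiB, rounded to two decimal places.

752 GiB = 752 × 1,073,741,824 = 807,453,851,648 bytes
752 GB = 752 × 1,000,000,000 = 752,000,000,000 bytes
difference = 55,453,851,648 bytes
55,453,851,648 / 1,048,576 = 52,884.91 MiB

52,884.91 MiB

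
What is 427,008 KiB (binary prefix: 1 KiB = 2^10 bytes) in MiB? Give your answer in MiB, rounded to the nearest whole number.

417 MiB

427,008 KiB × 1,024 bytes/KiB = 437,256,192 bytes
1 MiB = 2^20 bytes = 1,048,576 bytes
437,256,192 / 1,048,576 = 417 MiB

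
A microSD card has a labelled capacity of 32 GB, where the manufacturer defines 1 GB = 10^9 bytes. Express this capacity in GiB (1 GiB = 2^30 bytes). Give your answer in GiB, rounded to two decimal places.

29.80 GiB

32 GB × 1,000,000,000 bytes/GB = 32,000,000,000 bytes
1 GiB = 2^30 bytes = 1,073,741,824 bytes
32,000,000,000 / 1,073,741,824 = 29.80 GiB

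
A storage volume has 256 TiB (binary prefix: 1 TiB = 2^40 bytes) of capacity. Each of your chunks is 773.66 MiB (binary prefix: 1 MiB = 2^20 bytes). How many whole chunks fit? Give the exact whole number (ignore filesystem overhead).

Capacity: 256 TiB = 281,474,976,710,656 bytes
Per item: 773.66 MiB = 811,241,308.16 bytes
⌊281,474,976,710,656 / 811,241,308.16⌋ = 346,968

346,968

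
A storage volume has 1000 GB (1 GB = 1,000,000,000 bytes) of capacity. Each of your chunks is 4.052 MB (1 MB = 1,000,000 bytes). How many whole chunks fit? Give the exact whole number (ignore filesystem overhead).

246,791

Capacity: 1000 GB = 1,000,000,000,000 bytes
Per item: 4.052 MB = 4,052,000 bytes
⌊1,000,000,000,000 / 4,052,000⌋ = 246,791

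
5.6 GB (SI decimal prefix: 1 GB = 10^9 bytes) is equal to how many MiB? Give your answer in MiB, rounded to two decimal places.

5,340.58 MiB

5.6 GB × 1,000,000,000 bytes/GB = 5,600,000,000 bytes
1 MiB = 1,048,576 bytes
5,600,000,000 / 1,048,576 = 5,340.58 MiB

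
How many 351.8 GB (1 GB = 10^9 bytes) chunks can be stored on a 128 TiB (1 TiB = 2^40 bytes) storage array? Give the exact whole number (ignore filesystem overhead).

Capacity: 128 TiB = 140,737,488,355,328 bytes
Per item: 351.8 GB = 351,800,000,000 bytes
⌊140,737,488,355,328 / 351,800,000,000⌋ = 400

400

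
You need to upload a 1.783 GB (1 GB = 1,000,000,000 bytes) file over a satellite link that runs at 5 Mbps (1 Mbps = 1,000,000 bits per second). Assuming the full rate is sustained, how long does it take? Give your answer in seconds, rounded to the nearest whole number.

2,853 seconds

1.783 GB = 1,783,000,000 bytes = 14,264,000,000 bits
5 Mbps = 5,000,000 bits/s
time = 14,264,000,000 / 5,000,000 = 2,853 s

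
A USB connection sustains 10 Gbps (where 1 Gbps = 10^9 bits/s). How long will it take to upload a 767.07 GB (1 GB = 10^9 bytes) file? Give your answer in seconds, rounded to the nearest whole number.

767.07 GB = 767,070,000,000 bytes = 6,136,560,000,000 bits
10 Gbps = 10,000,000,000 bits/s
time = 6,136,560,000,000 / 10,000,000,000 = 614 s

614 seconds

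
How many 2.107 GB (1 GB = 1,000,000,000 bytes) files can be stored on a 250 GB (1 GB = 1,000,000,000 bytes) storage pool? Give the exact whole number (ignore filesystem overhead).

Capacity: 250 GB = 250,000,000,000 bytes
Per item: 2.107 GB = 2,107,000,000 bytes
⌊250,000,000,000 / 2,107,000,000⌋ = 118

118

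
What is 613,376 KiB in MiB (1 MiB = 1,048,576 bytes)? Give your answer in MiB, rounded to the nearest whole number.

599 MiB

613,376 KiB × 1,024 bytes/KiB = 628,097,024 bytes
1 MiB = 1,048,576 bytes
628,097,024 / 1,048,576 = 599 MiB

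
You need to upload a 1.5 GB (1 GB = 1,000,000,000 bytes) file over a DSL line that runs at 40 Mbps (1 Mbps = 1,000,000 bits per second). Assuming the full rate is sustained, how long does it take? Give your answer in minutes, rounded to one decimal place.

1.5 GB = 1,500,000,000 bytes = 12,000,000,000 bits
40 Mbps = 40,000,000 bits/s
time = 12,000,000,000 / 40,000,000 = 300.00 s
300.00 s / 60 = 5.0 minutes

5.0 minutes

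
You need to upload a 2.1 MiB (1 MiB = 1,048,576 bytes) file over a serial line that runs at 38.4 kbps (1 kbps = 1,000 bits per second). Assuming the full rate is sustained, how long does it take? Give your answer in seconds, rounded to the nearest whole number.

459 seconds

2.1 MiB = 2,202,009.6 bytes = 17,616,076.8 bits
38.4 kbps = 38,400 bits/s
time = 17,616,076.8 / 38,400 = 459 s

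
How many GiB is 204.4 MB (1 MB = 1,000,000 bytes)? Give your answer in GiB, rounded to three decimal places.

0.190 GiB

204.4 MB = 204.4 × 10^6 bytes = 204,400,000 bytes
1 GiB = 2^30 bytes = 1,073,741,824 bytes
204,400,000 / 1,073,741,824 = 0.190 GiB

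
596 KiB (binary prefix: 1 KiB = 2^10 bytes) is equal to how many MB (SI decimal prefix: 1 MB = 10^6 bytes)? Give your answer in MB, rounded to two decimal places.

0.61 MB

596 KiB = 596 × 2^10 bytes = 610,304 bytes
1 MB = 1,000,000 bytes
610,304 / 1,000,000 = 0.61 MB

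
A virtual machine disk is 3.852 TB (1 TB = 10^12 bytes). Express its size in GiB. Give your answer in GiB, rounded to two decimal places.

3,587.45 GiB

3.852 TB = 3.852 × 10^12 bytes = 3,852,000,000,000 bytes
1 GiB = 1,073,741,824 bytes
3,852,000,000,000 / 1,073,741,824 = 3,587.45 GiB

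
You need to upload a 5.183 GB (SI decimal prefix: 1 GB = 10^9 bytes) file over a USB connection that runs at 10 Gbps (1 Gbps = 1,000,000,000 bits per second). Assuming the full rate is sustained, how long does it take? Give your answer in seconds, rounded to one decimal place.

4.1 seconds

5.183 GB = 5,183,000,000 bytes = 41,464,000,000 bits
10 Gbps = 10,000,000,000 bits/s
time = 41,464,000,000 / 10,000,000,000 = 4.1 s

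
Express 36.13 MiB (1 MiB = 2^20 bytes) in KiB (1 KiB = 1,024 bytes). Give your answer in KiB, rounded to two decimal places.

36.13 MiB × 1,048,576 bytes/MiB = 37,885,050.88 bytes
1 KiB = 2^10 bytes = 1,024 bytes
37,885,050.88 / 1,024 = 36,997.12 KiB

36,997.12 KiB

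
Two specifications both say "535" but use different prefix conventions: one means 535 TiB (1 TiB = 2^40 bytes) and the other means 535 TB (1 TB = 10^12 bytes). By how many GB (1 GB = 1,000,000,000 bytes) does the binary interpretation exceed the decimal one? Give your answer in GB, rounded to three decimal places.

53,238.721 GB

535 TiB = 535 × 1,099,511,627,776 = 588,238,720,860,160 bytes
535 TB = 535 × 1,000,000,000,000 = 535,000,000,000,000 bytes
difference = 53,238,720,860,160 bytes
53,238,720,860,160 / 1,000,000,000 = 53,238.721 GB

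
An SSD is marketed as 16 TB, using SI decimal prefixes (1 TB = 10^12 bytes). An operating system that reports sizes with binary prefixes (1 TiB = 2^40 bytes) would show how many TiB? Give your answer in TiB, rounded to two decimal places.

16 TB × 1,000,000,000,000 bytes/TB = 16,000,000,000,000 bytes
1 TiB = 2^40 bytes = 1,099,511,627,776 bytes
16,000,000,000,000 / 1,099,511,627,776 = 14.55 TiB

14.55 TiB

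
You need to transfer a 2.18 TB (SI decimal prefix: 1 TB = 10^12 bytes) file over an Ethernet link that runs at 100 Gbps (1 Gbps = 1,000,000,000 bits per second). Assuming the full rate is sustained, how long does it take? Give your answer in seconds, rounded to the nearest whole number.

174 seconds

2.18 TB = 2,180,000,000,000 bytes = 17,440,000,000,000 bits
100 Gbps = 100,000,000,000 bits/s
time = 17,440,000,000,000 / 100,000,000,000 = 174 s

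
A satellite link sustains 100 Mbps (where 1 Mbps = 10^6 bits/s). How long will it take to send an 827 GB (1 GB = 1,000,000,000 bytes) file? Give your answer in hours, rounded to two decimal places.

18.38 hours

827 GB = 827,000,000,000 bytes = 6,616,000,000,000 bits
100 Mbps = 100,000,000 bits/s
time = 6,616,000,000,000 / 100,000,000 = 66,160.0000 s
66,160.0000 s / 3600 = 18.38 hours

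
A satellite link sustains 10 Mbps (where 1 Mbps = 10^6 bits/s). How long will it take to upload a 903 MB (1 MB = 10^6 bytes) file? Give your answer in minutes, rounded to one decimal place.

903 MB = 903,000,000 bytes = 7,224,000,000 bits
10 Mbps = 10,000,000 bits/s
time = 7,224,000,000 / 10,000,000 = 722.40 s
722.40 s / 60 = 12.0 minutes

12.0 minutes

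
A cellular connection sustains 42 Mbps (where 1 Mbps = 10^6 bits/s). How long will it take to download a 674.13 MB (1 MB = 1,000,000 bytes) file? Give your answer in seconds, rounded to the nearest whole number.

674.13 MB = 674,130,000 bytes = 5,393,040,000 bits
42 Mbps = 42,000,000 bits/s
time = 5,393,040,000 / 42,000,000 = 128 s

128 seconds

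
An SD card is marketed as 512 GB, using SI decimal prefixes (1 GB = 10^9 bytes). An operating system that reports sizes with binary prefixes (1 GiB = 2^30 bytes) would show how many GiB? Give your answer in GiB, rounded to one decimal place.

476.8 GiB

512 GB = 512 × 10^9 bytes = 512,000,000,000 bytes
1 GiB = 1,073,741,824 bytes
512,000,000,000 / 1,073,741,824 = 476.8 GiB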